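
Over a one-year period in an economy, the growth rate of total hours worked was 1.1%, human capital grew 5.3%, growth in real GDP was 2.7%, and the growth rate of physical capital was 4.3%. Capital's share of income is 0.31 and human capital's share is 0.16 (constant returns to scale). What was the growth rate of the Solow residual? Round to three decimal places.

-0.064%

Labor's share = 1 − 0.31 − 0.16 = 0.53.
Physical capital: 0.31 × 4.3 = 1.333 pp.
Human capital: 0.16 × 5.3 = 0.848 pp.
Total hours worked: 0.53 × 1.1 = 0.583 pp.
TFP growth = 2.7 − 2.764 = -0.064%.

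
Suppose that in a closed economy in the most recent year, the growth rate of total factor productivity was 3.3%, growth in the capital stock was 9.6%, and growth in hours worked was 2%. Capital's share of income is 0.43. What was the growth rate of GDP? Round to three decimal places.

Labor's share = 1 − 0.43 = 0.57.
The capital stock: 0.43 × 9.6 = 4.128 pp.
Hours worked: 0.57 × 2 = 1.14 pp.
Output growth = 3.3 + 5.268 = 8.568%.

8.568%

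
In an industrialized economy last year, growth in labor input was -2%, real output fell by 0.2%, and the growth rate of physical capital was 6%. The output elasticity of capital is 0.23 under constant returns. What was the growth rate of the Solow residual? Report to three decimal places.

-0.040%

Labor's share = 1 − 0.23 = 0.77.
Physical capital: 0.23 × 6 = 1.38 pp.
Labor input: 0.77 × (-2) = -1.54 pp.
TFP growth = -0.2 + 0.16 = -0.04%.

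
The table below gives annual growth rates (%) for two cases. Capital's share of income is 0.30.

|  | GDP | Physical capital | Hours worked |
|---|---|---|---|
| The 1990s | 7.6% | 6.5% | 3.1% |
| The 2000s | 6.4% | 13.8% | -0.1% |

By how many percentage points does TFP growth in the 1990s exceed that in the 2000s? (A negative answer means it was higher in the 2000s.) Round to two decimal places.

1.15 percentage points

Labor's share = 1 − 0.3 = 0.7.
The 1990s: TFP = 7.6 − 1.95 − 2.17 = 3.48%.
The 2000s: TFP = 6.4 − 4.14 + 0.07 = 2.33%.
Difference = 3.48 − (2.33) = 1.15 pp.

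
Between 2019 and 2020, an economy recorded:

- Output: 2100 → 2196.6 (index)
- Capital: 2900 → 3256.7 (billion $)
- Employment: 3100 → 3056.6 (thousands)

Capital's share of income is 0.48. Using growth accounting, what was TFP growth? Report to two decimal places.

-0.58%

Output growth = (2196.6 − 2100) / 2100 = 4.6%.
Capital growth = (3256.7 − 2900) / 2900 = 12.3%.
Employment growth = (3056.6 − 3100) / 3100 = -1.4%.
Labor's share = 1 − 0.48 = 0.52.
Capital: 0.48 × 12.3 = 5.904 pp.
Employment: 0.52 × (-1.4) = -0.728 pp.
TFP growth = 4.6 − 5.176 = -0.576%.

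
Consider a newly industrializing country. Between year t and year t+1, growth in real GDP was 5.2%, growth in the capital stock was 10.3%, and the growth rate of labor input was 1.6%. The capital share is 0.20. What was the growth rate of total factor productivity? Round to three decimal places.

Labor's share = 1 − 0.2 = 0.8.
The capital stock: 0.2 × 10.3 = 2.06 pp.
Labor input: 0.8 × 1.6 = 1.28 pp.
TFP growth = 5.2 − 3.34 = 1.86%.

Total factor productivity growth was 1.860%.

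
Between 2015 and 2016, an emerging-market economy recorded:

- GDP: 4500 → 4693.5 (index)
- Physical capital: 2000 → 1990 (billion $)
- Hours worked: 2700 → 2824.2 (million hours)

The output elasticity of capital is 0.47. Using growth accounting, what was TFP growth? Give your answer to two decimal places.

TFP growth was 2.10%.

GDP growth = (4693.5 − 4500) / 4500 = 4.3%.
Physical capital growth = (1990 − 2000) / 2000 = -0.5%.
Hours worked growth = (2824.2 − 2700) / 2700 = 4.6%.
Labor's share = 1 − 0.47 = 0.53.
Physical capital: 0.47 × (-0.5) = -0.235 pp.
Hours worked: 0.53 × 4.6 = 2.438 pp.
TFP growth = 4.3 − 2.203 = 2.097%.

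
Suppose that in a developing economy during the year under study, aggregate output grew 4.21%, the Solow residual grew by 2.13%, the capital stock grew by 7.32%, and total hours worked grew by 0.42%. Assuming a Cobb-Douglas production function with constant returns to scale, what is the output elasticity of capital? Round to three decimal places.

gY = gA + α·gK + (1−α)·gL, so gY − gA − gL = α(gK − gL).
4.21 − 2.13 − 0.42 = α × (7.32 − 0.42).
1.66 = 6.9 α, so α = 0.24058.

α = 0.241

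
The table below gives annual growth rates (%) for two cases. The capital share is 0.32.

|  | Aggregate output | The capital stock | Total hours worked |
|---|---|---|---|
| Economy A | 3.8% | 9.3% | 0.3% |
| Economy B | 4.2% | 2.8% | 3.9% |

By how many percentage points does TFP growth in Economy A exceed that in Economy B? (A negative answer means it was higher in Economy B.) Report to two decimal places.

Labor's share = 1 − 0.32 = 0.68.
Economy A: TFP = 3.8 − 2.976 − 0.204 = 0.62%.
Economy B: TFP = 4.2 − 0.896 − 2.652 = 0.652%.
Difference = 0.62 − (0.652) = -0.032 pp.

-0.03 percentage points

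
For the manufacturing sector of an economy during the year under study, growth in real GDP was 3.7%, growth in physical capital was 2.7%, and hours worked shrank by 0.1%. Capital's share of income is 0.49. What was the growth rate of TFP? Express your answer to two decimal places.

Labor's share = 1 − 0.49 = 0.51.
Physical capital: 0.49 × 2.7 = 1.323 pp.
Hours worked: 0.51 × (-0.1) = -0.051 pp.
TFP growth = 3.7 − 1.272 = 2.428%.

2.43%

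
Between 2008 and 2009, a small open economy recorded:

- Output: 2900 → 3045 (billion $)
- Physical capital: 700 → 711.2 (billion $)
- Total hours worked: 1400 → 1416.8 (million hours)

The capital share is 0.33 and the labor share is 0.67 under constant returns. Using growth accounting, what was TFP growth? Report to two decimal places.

Output growth = (3045 − 2900) / 2900 = 5%.
Physical capital growth = (711.2 − 700) / 700 = 1.6%.
Total hours worked growth = (1416.8 − 1400) / 1400 = 1.2%.
Labor's share = 1 − 0.33 = 0.67.
Physical capital: 0.33 × 1.6 = 0.528 pp.
Total hours worked: 0.67 × 1.2 = 0.804 pp.
TFP growth = 5 − 1.332 = 3.668%.

TFP grew 3.67%.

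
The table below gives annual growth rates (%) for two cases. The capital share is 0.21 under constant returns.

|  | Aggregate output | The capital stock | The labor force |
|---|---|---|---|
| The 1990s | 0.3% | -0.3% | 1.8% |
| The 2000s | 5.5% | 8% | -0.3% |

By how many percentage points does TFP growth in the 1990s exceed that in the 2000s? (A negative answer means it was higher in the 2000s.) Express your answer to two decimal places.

Labor's share = 1 − 0.21 = 0.79.
The 1990s: TFP = 0.3 + 0.063 − 1.422 = -1.059%.
The 2000s: TFP = 5.5 − 1.68 + 0.237 = 4.057%.
Difference = -1.059 − (4.057) = -5.116 pp.

-5.12 percentage points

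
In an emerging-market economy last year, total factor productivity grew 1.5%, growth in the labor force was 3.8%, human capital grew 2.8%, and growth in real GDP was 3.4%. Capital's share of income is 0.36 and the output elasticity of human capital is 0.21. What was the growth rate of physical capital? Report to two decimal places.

Labor's share = 1 − 0.36 − 0.21 = 0.43.
gY = gA + 0.21×2.8 + 0.43×3.8 + 0.36×g.
0.36×g = 3.4 − 1.5 − 2.222 = -0.322.
g = -0.322 / 0.36 = -0.8944%.

-0.89%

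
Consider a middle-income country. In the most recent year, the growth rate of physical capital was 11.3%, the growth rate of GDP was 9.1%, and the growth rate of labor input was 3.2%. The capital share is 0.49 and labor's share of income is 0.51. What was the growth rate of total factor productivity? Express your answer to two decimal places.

Labor's share = 1 − 0.49 = 0.51.
Physical capital: 0.49 × 11.3 = 5.537 pp.
Labor input: 0.51 × 3.2 = 1.632 pp.
TFP growth = 9.1 − 7.169 = 1.931%.

Total factor productivity growth was 1.93%.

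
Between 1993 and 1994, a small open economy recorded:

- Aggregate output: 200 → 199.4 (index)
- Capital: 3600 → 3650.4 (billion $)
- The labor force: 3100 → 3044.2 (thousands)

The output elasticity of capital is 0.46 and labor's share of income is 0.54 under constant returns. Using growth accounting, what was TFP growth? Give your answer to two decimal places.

Aggregate output growth = (199.4 − 200) / 200 = -0.3%.
Capital growth = (3650.4 − 3600) / 3600 = 1.4%.
The labor force growth = (3044.2 − 3100) / 3100 = -1.8%.
Labor's share = 1 − 0.46 = 0.54.
Capital: 0.46 × 1.4 = 0.644 pp.
The labor force: 0.54 × (-1.8) = -0.972 pp.
TFP growth = -0.3 + 0.328 = 0.028%.

0.03%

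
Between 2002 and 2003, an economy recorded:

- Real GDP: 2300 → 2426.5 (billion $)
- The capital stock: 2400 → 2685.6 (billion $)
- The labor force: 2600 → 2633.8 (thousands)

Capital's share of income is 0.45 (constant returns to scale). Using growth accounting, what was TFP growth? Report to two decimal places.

-0.57%

Real GDP growth = (2426.5 − 2300) / 2300 = 5.5%.
The capital stock growth = (2685.6 − 2400) / 2400 = 11.9%.
The labor force growth = (2633.8 − 2600) / 2600 = 1.3%.
Labor's share = 1 − 0.45 = 0.55.
The capital stock: 0.45 × 11.9 = 5.355 pp.
The labor force: 0.55 × 1.3 = 0.715 pp.
TFP growth = 5.5 − 6.07 = -0.57%.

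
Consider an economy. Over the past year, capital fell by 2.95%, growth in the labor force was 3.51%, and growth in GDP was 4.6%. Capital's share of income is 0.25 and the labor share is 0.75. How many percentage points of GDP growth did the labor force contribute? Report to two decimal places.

2.63 pp

Labor's share = 1 − 0.25 = 0.75.
Contribution = share × growth = 0.75 × 3.51 = 2.6325 pp.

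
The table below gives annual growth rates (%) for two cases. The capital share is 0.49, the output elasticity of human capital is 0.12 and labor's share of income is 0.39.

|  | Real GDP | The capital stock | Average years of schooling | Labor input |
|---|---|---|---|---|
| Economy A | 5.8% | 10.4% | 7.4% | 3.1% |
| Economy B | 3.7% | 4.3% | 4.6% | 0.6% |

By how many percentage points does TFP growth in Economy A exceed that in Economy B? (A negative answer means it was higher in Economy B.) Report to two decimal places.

Labor's share = 1 − 0.49 − 0.12 = 0.39.
Economy A: TFP = 5.8 − 5.096 − 0.888 − 1.209 = -1.393%.
Economy B: TFP = 3.7 − 2.107 − 0.552 − 0.234 = 0.807%.
Difference = -1.393 − (0.807) = -2.2 pp.

-2.20 percentage points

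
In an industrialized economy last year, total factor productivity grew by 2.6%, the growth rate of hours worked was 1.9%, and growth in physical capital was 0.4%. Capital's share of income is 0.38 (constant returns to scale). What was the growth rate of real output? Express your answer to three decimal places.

Real output grew 3.930%.

Labor's share = 1 − 0.38 = 0.62.
Physical capital: 0.38 × 0.4 = 0.152 pp.
Hours worked: 0.62 × 1.9 = 1.178 pp.
Output growth = 2.6 + 1.33 = 3.93%.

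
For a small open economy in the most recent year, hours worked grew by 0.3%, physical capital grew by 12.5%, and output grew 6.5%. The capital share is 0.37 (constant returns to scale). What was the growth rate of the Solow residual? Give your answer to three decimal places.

The Solow residual growth was 1.686%.

Labor's share = 1 − 0.37 = 0.63.
Physical capital: 0.37 × 12.5 = 4.625 pp.
Hours worked: 0.63 × 0.3 = 0.189 pp.
TFP growth = 6.5 − 4.814 = 1.686%.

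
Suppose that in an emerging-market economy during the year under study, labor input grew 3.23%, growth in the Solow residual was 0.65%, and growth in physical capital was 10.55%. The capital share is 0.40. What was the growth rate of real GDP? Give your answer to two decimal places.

Labor's share = 1 − 0.4 = 0.6.
Physical capital: 0.4 × 10.55 = 4.22 pp.
Labor input: 0.6 × 3.23 = 1.938 pp.
Output growth = 0.65 + 6.158 = 6.808%.

6.81%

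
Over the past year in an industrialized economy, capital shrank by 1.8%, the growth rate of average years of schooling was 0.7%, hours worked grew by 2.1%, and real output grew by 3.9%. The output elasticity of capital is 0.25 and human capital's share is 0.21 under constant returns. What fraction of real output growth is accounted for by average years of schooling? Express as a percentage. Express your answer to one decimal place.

Average years of schooling accounted for 3.8% of growth.

Average years of schooling contributed 0.21 × 0.7 = 0.147 pp.
Share of growth = 0.147 / 3.9 × 100 = 3.769%.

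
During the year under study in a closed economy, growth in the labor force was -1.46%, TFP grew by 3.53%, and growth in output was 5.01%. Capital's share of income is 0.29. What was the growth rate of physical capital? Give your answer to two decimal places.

8.68%

Labor's share = 1 − 0.29 = 0.71.
gY = gA + 0.71×(-1.46) + 0.29×g.
0.29×g = 5.01 − 3.53 + 1.0366 = 2.5166.
g = 2.5166 / 0.29 = 8.6779%.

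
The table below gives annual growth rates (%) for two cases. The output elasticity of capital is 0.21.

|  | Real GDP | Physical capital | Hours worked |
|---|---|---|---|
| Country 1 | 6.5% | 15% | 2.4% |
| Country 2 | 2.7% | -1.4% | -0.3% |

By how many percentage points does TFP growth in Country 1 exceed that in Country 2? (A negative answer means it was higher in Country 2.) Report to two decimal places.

Labor's share = 1 − 0.21 = 0.79.
Country 1: TFP = 6.5 − 3.15 − 1.896 = 1.454%.
Country 2: TFP = 2.7 + 0.294 + 0.237 = 3.231%.
Difference = 1.454 − (3.231) = -1.777 pp.

-1.78 percentage points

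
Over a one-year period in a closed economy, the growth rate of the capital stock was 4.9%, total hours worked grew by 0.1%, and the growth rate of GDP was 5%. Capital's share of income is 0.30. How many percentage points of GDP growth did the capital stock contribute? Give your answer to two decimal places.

1.47

Contribution = share × growth = 0.3 × 4.9 = 1.47 pp.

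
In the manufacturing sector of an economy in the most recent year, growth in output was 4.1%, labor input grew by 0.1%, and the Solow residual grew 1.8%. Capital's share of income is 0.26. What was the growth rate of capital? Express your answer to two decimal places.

Labor's share = 1 − 0.26 = 0.74.
gY = gA + 0.74×0.1 + 0.26×g.
0.26×g = 4.1 − 1.8 − 0.074 = 2.226.
g = 2.226 / 0.26 = 8.5615%.

Capital grew 8.56%.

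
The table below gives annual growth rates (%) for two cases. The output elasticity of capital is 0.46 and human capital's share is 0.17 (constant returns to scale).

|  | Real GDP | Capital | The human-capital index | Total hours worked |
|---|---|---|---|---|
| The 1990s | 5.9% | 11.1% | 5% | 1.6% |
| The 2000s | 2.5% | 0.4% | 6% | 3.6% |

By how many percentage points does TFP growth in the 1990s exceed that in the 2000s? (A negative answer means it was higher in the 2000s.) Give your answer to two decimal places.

Labor's share = 1 − 0.46 − 0.17 = 0.37.
The 1990s: TFP = 5.9 − 5.106 − 0.85 − 0.592 = -0.648%.
The 2000s: TFP = 2.5 − 0.184 − 1.02 − 1.332 = -0.036%.
Difference = -0.648 − (-0.036) = -0.612 pp.

-0.61 percentage points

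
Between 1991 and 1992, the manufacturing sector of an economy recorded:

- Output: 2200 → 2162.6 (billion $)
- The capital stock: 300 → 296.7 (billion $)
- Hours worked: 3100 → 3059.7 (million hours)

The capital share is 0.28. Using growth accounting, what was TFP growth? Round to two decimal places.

Output growth = (2162.6 − 2200) / 2200 = -1.7%.
The capital stock growth = (296.7 − 300) / 300 = -1.1%.
Hours worked growth = (3059.7 − 3100) / 3100 = -1.3%.
Labor's share = 1 − 0.28 = 0.72.
The capital stock: 0.28 × (-1.1) = -0.308 pp.
Hours worked: 0.72 × (-1.3) = -0.936 pp.
TFP growth = -1.7 + 1.244 = -0.456%.

-0.46%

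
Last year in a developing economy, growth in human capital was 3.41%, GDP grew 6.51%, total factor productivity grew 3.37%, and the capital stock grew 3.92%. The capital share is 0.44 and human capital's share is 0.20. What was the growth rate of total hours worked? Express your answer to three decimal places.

Labor's share = 1 − 0.44 − 0.2 = 0.36.
gY = gA + 0.44×3.92 + 0.2×3.41 + 0.36×g.
0.36×g = 6.51 − 3.37 − 2.4068 = 0.7332.
g = 0.7332 / 0.36 = 2.03667%.

Total hours worked grew 2.037%.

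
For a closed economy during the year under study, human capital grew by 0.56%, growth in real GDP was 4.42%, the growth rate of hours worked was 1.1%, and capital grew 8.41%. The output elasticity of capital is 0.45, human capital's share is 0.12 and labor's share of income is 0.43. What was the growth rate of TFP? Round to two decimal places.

TFP grew 0.10%.

Labor's share = 1 − 0.45 − 0.12 = 0.43.
Capital: 0.45 × 8.41 = 3.7845 pp.
Human capital: 0.12 × 0.56 = 0.0672 pp.
Hours worked: 0.43 × 1.1 = 0.473 pp.
TFP growth = 4.42 − 4.3247 = 0.0953%.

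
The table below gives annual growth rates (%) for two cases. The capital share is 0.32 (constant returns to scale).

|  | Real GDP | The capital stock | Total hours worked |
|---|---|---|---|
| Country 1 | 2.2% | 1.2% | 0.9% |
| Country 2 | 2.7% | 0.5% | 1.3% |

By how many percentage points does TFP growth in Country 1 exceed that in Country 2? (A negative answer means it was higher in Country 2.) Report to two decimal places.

Labor's share = 1 − 0.32 = 0.68.
Country 1: TFP = 2.2 − 0.384 − 0.612 = 1.204%.
Country 2: TFP = 2.7 − 0.16 − 0.884 = 1.656%.
Difference = 1.204 − (1.656) = -0.452 pp.

-0.45 percentage points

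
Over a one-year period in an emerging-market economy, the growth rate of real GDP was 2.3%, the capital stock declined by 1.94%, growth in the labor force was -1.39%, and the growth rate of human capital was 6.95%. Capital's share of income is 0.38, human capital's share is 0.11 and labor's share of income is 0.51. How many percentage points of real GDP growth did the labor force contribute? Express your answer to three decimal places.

-0.709 percentage points

Labor's share = 1 − 0.38 − 0.11 = 0.51.
Contribution = share × growth = 0.51 × (-1.39) = -0.7089 pp.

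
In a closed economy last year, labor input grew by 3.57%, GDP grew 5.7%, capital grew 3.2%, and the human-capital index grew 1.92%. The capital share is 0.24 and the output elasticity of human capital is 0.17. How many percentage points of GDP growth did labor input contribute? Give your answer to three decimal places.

2.106

Labor's share = 1 − 0.24 − 0.17 = 0.59.
Contribution = share × growth = 0.59 × 3.57 = 2.1063 pp.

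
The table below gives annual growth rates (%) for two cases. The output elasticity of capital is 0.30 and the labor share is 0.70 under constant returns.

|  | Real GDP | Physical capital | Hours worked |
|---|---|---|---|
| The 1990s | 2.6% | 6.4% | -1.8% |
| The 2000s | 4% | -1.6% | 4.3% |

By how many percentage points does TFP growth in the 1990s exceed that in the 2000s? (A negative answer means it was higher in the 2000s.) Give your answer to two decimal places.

0.47 percentage points

Labor's share = 1 − 0.3 = 0.7.
The 1990s: TFP = 2.6 − 1.92 + 1.26 = 1.94%.
The 2000s: TFP = 4 + 0.48 − 3.01 = 1.47%.
Difference = 1.94 − (1.47) = 0.47 pp.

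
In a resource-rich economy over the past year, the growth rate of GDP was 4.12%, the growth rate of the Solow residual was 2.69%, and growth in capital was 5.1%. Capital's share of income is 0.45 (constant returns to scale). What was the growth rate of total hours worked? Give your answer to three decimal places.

-1.573%

Labor's share = 1 − 0.45 = 0.55.
gY = gA + 0.45×5.1 + 0.55×g.
0.55×g = 4.12 − 2.69 − 2.295 = -0.865.
g = -0.865 / 0.55 = -1.57273%.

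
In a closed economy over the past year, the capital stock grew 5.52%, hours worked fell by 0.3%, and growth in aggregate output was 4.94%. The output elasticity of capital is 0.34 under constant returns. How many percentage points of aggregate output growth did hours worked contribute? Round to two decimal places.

-0.20

Labor's share = 1 − 0.34 = 0.66.
Contribution = share × growth = 0.66 × (-0.3) = -0.198 pp.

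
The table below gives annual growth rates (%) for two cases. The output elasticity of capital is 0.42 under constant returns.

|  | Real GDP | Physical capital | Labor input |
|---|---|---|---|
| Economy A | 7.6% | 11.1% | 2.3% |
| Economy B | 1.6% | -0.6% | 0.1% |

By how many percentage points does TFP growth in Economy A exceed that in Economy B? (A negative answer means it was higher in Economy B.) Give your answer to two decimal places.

Labor's share = 1 − 0.42 = 0.58.
Economy A: TFP = 7.6 − 4.662 − 1.334 = 1.604%.
Economy B: TFP = 1.6 + 0.252 − 0.058 = 1.794%.
Difference = 1.604 − (1.794) = -0.19 pp.

-0.19 percentage points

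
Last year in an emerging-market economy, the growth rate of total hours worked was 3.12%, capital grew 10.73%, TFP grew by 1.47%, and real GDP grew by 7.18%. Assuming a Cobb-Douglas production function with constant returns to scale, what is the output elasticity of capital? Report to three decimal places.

gY = gA + α·gK + (1−α)·gL, so gY − gA − gL = α(gK − gL).
7.18 − 1.47 − 3.12 = α × (10.73 − 3.12).
2.59 = 7.61 α, so α = 0.34034.

The output elasticity of capital is 0.340.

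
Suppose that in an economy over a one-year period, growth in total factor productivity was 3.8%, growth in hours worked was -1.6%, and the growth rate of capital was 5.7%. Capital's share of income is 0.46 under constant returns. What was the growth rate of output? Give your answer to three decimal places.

Labor's share = 1 − 0.46 = 0.54.
Capital: 0.46 × 5.7 = 2.622 pp.
Hours worked: 0.54 × (-1.6) = -0.864 pp.
Output growth = 3.8 + 1.758 = 5.558%.

Output grew 5.558%.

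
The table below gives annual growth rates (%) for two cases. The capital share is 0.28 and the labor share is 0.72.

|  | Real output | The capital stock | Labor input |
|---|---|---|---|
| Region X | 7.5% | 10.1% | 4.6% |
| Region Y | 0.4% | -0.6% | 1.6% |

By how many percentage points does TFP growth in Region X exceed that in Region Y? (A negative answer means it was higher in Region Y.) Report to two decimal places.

1.94 percentage points

Labor's share = 1 − 0.28 = 0.72.
Region X: TFP = 7.5 − 2.828 − 3.312 = 1.36%.
Region Y: TFP = 0.4 + 0.168 − 1.152 = -0.584%.
Difference = 1.36 − (-0.584) = 1.944 pp.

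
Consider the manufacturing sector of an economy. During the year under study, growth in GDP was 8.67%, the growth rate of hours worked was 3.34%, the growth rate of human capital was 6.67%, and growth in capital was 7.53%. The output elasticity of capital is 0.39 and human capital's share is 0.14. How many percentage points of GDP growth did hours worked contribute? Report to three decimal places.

Labor's share = 1 − 0.39 − 0.14 = 0.47.
Contribution = share × growth = 0.47 × 3.34 = 1.5698 pp.

1.570 percentage points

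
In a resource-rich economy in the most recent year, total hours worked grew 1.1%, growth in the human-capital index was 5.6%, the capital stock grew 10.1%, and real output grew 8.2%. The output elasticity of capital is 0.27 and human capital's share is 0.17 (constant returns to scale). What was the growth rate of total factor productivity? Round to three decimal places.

Labor's share = 1 − 0.27 − 0.17 = 0.56.
The capital stock: 0.27 × 10.1 = 2.727 pp.
The human-capital index: 0.17 × 5.6 = 0.952 pp.
Total hours worked: 0.56 × 1.1 = 0.616 pp.
TFP growth = 8.2 − 4.295 = 3.905%.

Total factor productivity grew 3.905%.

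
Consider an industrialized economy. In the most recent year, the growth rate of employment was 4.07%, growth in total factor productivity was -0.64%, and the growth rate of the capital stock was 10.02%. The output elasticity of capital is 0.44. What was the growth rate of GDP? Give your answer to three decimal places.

Labor's share = 1 − 0.44 = 0.56.
The capital stock: 0.44 × 10.02 = 4.4088 pp.
Employment: 0.56 × 4.07 = 2.2792 pp.
Output growth = -0.64 + 6.688 = 6.048%.

GDP grew 6.048%.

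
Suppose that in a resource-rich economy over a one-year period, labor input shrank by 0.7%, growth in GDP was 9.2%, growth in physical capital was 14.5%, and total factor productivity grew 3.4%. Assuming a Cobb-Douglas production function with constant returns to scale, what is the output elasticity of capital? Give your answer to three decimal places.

gY = gA + α·gK + (1−α)·gL, so gY − gA − gL = α(gK − gL).
9.2 − 3.4 + 0.7 = α × (14.5 − (-0.7)).
6.5 = 15.2 α, so α = 0.42763.

0.428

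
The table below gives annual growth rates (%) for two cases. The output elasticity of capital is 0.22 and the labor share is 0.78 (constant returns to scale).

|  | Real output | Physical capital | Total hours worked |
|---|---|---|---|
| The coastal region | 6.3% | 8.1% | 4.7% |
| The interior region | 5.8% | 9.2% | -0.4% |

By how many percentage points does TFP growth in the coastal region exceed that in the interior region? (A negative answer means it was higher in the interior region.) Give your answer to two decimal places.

Labor's share = 1 − 0.22 = 0.78.
The coastal region: TFP = 6.3 − 1.782 − 3.666 = 0.852%.
The interior region: TFP = 5.8 − 2.024 + 0.312 = 4.088%.
Difference = 0.852 − (4.088) = -3.236 pp.

-3.24 percentage points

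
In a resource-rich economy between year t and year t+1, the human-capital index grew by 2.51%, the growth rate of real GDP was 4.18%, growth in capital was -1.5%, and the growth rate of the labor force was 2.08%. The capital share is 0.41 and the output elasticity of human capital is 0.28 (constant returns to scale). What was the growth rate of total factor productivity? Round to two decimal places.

Labor's share = 1 − 0.41 − 0.28 = 0.31.
Capital: 0.41 × (-1.5) = -0.615 pp.
The human-capital index: 0.28 × 2.51 = 0.7028 pp.
The labor force: 0.31 × 2.08 = 0.6448 pp.
TFP growth = 4.18 − 0.7326 = 3.4474%.

3.45%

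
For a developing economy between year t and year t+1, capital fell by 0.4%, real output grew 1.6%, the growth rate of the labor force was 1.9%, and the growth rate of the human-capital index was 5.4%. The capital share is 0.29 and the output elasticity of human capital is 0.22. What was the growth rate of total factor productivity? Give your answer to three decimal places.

Labor's share = 1 − 0.29 − 0.22 = 0.49.
Capital: 0.29 × (-0.4) = -0.116 pp.
The human-capital index: 0.22 × 5.4 = 1.188 pp.
The labor force: 0.49 × 1.9 = 0.931 pp.
TFP growth = 1.6 − 2.003 = -0.403%.

-0.403%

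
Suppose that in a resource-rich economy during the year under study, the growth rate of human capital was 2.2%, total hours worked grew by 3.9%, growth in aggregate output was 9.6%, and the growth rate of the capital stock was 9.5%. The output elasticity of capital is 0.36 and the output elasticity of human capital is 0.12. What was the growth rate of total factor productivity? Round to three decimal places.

Total factor productivity grew 3.888%.

Labor's share = 1 − 0.36 − 0.12 = 0.52.
The capital stock: 0.36 × 9.5 = 3.42 pp.
Human capital: 0.12 × 2.2 = 0.264 pp.
Total hours worked: 0.52 × 3.9 = 2.028 pp.
TFP growth = 9.6 − 5.712 = 3.888%.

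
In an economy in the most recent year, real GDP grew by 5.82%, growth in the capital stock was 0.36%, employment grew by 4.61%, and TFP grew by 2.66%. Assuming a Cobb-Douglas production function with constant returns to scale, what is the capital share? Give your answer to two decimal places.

α = 0.34

gY = gA + α·gK + (1−α)·gL, so gY − gA − gL = α(gK − gL).
5.82 − 2.66 − 4.61 = α × (0.36 − 4.61).
-1.45 = -4.25 α, so α = 0.3412.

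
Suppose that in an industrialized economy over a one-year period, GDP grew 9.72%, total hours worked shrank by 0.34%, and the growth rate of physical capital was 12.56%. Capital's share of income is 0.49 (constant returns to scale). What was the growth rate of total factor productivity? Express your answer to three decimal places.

3.739%

Labor's share = 1 − 0.49 = 0.51.
Physical capital: 0.49 × 12.56 = 6.1544 pp.
Total hours worked: 0.51 × (-0.34) = -0.1734 pp.
TFP growth = 9.72 − 5.981 = 3.739%.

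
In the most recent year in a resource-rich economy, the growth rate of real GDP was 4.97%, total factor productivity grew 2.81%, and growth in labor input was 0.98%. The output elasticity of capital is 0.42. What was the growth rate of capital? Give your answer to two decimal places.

Labor's share = 1 − 0.42 = 0.58.
gY = gA + 0.58×0.98 + 0.42×g.
0.42×g = 4.97 − 2.81 − 0.5684 = 1.5916.
g = 1.5916 / 0.42 = 3.7895%.

3.79%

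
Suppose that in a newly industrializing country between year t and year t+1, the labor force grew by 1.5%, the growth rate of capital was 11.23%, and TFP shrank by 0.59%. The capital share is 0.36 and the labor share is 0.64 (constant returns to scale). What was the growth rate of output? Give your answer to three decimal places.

Labor's share = 1 − 0.36 = 0.64.
Capital: 0.36 × 11.23 = 4.0428 pp.
The labor force: 0.64 × 1.5 = 0.96 pp.
Output growth = -0.59 + 5.0028 = 4.4128%.

Output growth was 4.413%.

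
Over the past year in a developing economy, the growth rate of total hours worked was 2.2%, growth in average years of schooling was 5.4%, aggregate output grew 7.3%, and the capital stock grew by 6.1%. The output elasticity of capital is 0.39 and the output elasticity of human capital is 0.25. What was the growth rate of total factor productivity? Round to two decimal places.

2.78%

Labor's share = 1 − 0.39 − 0.25 = 0.36.
The capital stock: 0.39 × 6.1 = 2.379 pp.
Average years of schooling: 0.25 × 5.4 = 1.35 pp.
Total hours worked: 0.36 × 2.2 = 0.792 pp.
TFP growth = 7.3 − 4.521 = 2.779%.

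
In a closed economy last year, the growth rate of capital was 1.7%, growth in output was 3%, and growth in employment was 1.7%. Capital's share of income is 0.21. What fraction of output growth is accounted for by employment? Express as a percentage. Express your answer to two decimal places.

Labor's share = 1 − 0.21 = 0.79.
Employment contributed 0.79 × 1.7 = 1.343 pp.
Share of growth = 1.343 / 3 × 100 = 44.7667%.

44.77%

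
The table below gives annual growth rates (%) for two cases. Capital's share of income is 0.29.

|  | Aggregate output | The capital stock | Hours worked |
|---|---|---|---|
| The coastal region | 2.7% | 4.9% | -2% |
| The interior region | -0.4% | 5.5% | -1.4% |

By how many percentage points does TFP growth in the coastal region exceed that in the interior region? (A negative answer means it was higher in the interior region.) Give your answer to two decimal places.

Labor's share = 1 − 0.29 = 0.71.
The coastal region: TFP = 2.7 − 1.421 + 1.42 = 2.699%.
The interior region: TFP = -0.4 − 1.595 + 0.994 = -1.001%.
Difference = 2.699 − (-1.001) = 3.7 pp.

3.70 percentage points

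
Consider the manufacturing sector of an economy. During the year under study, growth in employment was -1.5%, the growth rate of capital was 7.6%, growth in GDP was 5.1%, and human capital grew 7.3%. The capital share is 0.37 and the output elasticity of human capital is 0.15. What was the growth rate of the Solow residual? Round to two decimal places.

The Solow residual growth was 1.91%.

Labor's share = 1 − 0.37 − 0.15 = 0.48.
Capital: 0.37 × 7.6 = 2.812 pp.
Human capital: 0.15 × 7.3 = 1.095 pp.
Employment: 0.48 × (-1.5) = -0.72 pp.
TFP growth = 5.1 − 3.187 = 1.913%.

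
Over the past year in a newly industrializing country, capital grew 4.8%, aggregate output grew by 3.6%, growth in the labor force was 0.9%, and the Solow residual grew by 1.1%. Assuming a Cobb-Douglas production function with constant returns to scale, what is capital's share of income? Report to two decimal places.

gY = gA + α·gK + (1−α)·gL, so gY − gA − gL = α(gK − gL).
3.6 − 1.1 − 0.9 = α × (4.8 − 0.9).
1.6 = 3.9 α, so α = 0.4103.

α = 0.41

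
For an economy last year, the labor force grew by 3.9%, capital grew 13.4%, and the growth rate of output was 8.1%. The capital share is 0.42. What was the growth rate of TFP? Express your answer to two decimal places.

Labor's share = 1 − 0.42 = 0.58.
Capital: 0.42 × 13.4 = 5.628 pp.
The labor force: 0.58 × 3.9 = 2.262 pp.
TFP growth = 8.1 − 7.89 = 0.21%.

0.21%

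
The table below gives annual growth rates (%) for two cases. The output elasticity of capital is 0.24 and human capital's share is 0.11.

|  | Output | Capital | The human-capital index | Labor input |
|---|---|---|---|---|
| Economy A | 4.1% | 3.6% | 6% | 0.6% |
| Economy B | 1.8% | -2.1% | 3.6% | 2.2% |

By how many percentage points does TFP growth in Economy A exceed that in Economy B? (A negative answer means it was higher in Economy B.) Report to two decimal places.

1.71 percentage points

Labor's share = 1 − 0.24 − 0.11 = 0.65.
Economy A: TFP = 4.1 − 0.864 − 0.66 − 0.39 = 2.186%.
Economy B: TFP = 1.8 + 0.504 − 0.396 − 1.43 = 0.478%.
Difference = 2.186 − (0.478) = 1.708 pp.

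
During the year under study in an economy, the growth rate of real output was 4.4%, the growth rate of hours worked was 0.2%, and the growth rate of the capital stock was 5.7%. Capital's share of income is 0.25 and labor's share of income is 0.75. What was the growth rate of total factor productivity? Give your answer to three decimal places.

2.825%

Labor's share = 1 − 0.25 = 0.75.
The capital stock: 0.25 × 5.7 = 1.425 pp.
Hours worked: 0.75 × 0.2 = 0.15 pp.
TFP growth = 4.4 − 1.575 = 2.825%.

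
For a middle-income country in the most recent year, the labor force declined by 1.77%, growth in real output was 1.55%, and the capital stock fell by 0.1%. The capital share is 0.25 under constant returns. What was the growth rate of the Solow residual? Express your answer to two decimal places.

Labor's share = 1 − 0.25 = 0.75.
The capital stock: 0.25 × (-0.1) = -0.025 pp.
The labor force: 0.75 × (-1.77) = -1.3275 pp.
TFP growth = 1.55 + 1.3525 = 2.9025%.

2.90%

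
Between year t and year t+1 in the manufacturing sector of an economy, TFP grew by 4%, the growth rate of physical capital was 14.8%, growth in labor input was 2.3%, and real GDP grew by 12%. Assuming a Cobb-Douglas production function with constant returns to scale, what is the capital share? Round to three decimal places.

The capital share is 0.456.

gY = gA + α·gK + (1−α)·gL, so gY − gA − gL = α(gK − gL).
12 − 4 − 2.3 = α × (14.8 − 2.3).
5.7 = 12.5 α, so α = 0.456.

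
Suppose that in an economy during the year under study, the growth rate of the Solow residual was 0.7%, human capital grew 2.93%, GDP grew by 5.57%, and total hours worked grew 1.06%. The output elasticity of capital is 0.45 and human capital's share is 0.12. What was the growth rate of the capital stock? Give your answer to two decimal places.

Labor's share = 1 − 0.45 − 0.12 = 0.43.
gY = gA + 0.12×2.93 + 0.43×1.06 + 0.45×g.
0.45×g = 5.57 − 0.7 − 0.8074 = 4.0626.
g = 4.0626 / 0.45 = 9.028%.

9.03%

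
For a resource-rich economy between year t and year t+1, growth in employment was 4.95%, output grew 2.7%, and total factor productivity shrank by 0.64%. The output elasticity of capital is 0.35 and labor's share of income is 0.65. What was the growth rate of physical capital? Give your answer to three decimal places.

0.350%

Labor's share = 1 − 0.35 = 0.65.
gY = gA + 0.65×4.95 + 0.35×g.
0.35×g = 2.7 + 0.64 − 3.2175 = 0.1225.
g = 0.1225 / 0.35 = 0.35%.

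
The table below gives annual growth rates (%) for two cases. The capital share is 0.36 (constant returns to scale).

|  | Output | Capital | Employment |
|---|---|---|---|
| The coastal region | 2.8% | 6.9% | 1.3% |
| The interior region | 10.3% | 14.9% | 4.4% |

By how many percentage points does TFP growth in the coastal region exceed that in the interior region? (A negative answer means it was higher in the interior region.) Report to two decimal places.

Labor's share = 1 − 0.36 = 0.64.
The coastal region: TFP = 2.8 − 2.484 − 0.832 = -0.516%.
The interior region: TFP = 10.3 − 5.364 − 2.816 = 2.12%.
Difference = -0.516 − (2.12) = -2.636 pp.

-2.64 percentage points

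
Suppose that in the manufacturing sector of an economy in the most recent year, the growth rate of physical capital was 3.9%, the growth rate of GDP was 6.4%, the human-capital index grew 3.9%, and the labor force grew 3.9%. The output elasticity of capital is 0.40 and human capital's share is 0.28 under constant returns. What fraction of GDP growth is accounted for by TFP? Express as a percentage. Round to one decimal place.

Labor's share = 1 − 0.4 − 0.28 = 0.32.
Physical capital: 0.4 × 3.9 = 1.56 pp.
The human-capital index: 0.28 × 3.9 = 1.092 pp.
The labor force: 0.32 × 3.9 = 1.248 pp.
TFP growth = 6.4 − 3.9 = 2.5%.
TFP share of growth = 2.5 / 6.4 × 100 = 39.063%.

TFP accounted for 39.1% of growth.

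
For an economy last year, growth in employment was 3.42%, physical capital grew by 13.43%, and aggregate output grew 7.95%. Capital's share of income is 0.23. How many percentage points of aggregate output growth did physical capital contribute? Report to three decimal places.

Contribution = share × growth = 0.23 × 13.43 = 3.0889 pp.

3.089 percentage points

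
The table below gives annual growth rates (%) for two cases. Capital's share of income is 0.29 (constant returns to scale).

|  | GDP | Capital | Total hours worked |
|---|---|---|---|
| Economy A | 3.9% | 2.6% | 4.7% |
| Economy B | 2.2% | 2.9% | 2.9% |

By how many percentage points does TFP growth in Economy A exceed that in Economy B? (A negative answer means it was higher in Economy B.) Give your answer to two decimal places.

0.51 percentage points

Labor's share = 1 − 0.29 = 0.71.
Economy A: TFP = 3.9 − 0.754 − 3.337 = -0.191%.
Economy B: TFP = 2.2 − 0.841 − 2.059 = -0.7%.
Difference = -0.191 − (-0.7) = 0.509 pp.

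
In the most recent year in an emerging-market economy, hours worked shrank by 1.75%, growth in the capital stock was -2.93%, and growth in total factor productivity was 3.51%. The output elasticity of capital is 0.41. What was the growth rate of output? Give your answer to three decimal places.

Labor's share = 1 − 0.41 = 0.59.
The capital stock: 0.41 × (-2.93) = -1.2013 pp.
Hours worked: 0.59 × (-1.75) = -1.0325 pp.
Output growth = 3.51 + (-2.2338) = 1.2762%.

1.276%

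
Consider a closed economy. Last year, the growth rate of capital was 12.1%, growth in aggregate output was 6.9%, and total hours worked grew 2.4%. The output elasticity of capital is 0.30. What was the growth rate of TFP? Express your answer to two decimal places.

Labor's share = 1 − 0.3 = 0.7.
Capital: 0.3 × 12.1 = 3.63 pp.
Total hours worked: 0.7 × 2.4 = 1.68 pp.
TFP growth = 6.9 − 5.31 = 1.59%.

1.59%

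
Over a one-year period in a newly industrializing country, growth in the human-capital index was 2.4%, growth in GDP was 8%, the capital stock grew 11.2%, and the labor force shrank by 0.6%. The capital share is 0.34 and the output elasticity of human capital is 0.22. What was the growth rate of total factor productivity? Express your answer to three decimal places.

Labor's share = 1 − 0.34 − 0.22 = 0.44.
The capital stock: 0.34 × 11.2 = 3.808 pp.
The human-capital index: 0.22 × 2.4 = 0.528 pp.
The labor force: 0.44 × (-0.6) = -0.264 pp.
TFP growth = 8 − 4.072 = 3.928%.

3.928%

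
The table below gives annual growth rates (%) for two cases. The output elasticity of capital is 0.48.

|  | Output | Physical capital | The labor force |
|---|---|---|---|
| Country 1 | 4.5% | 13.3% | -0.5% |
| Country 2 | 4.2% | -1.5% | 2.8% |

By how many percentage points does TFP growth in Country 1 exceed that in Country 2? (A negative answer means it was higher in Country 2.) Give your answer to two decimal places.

-5.09 percentage points

Labor's share = 1 − 0.48 = 0.52.
Country 1: TFP = 4.5 − 6.384 + 0.26 = -1.624%.
Country 2: TFP = 4.2 + 0.72 − 1.456 = 3.464%.
Difference = -1.624 − (3.464) = -5.088 pp.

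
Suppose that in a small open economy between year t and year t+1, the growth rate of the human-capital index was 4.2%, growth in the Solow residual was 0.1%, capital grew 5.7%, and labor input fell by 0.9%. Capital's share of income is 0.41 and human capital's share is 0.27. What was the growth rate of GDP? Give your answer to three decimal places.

3.283%

Labor's share = 1 − 0.41 − 0.27 = 0.32.
Capital: 0.41 × 5.7 = 2.337 pp.
The human-capital index: 0.27 × 4.2 = 1.134 pp.
Labor input: 0.32 × (-0.9) = -0.288 pp.
Output growth = 0.1 + 3.183 = 3.283%.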